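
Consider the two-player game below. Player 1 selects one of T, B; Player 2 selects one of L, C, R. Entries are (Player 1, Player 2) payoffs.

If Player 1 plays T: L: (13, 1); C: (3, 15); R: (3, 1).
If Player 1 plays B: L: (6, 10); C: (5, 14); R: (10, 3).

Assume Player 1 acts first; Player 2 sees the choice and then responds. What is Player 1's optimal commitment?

Player 2 best-responds to each possible Player 1 move:
- T: Player 2 compares 1, 15, 1 and picks C; Player 1 would get 3.
- B: Player 2 compares 10, 14, 3 and picks C; Player 1 would get 5.
Maximizing over 3, 5, Player 1 chooses B. Subgame-perfect outcome: (B, C) with payoffs (5, 14).

B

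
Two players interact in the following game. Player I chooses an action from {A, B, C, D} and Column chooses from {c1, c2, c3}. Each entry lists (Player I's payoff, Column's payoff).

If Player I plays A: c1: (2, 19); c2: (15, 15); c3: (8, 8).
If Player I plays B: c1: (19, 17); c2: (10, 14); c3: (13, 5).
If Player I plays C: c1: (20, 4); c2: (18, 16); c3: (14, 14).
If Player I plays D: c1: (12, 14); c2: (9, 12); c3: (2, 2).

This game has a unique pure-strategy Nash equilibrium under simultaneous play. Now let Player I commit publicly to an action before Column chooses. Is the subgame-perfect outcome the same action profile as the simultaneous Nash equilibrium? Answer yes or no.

Backward induction with Player I moving first.
- A → Column plays c1 (best of 19, 15, 8); Player I gets 2.
- B → Column plays c1 (best of 17, 14, 5); Player I gets 19.
- C → Column plays c2 (best of 4, 16, 14); Player I gets 18.
- D → Column plays c1 (best of 14, 12, 2); Player I gets 12.
Maximizing over 2, 19, 18, 12, Player I chooses B. Subgame-perfect outcome: (B, c1) with payoffs (19, 17).
Now find the simultaneous Nash equilibrium.
Player I's best replies: c1→C; c2→C; c3→C.
Column's best replies: A→c1; B→c1; C→c2; D→c1.
Only (C, c2) has each player best-responding; Nash payoffs (18, 16).
Sequential outcome (B, c1) differs from the Nash profile (C, c2).

no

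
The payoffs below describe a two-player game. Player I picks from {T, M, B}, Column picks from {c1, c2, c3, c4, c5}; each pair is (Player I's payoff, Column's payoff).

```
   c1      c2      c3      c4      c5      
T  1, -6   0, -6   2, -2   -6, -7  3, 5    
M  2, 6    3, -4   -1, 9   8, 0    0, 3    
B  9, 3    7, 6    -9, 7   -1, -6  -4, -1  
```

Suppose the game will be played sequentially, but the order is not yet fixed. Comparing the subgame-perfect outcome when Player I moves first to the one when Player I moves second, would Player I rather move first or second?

second

If Player I leads: Column's best replies are T→c5, M→c3, B→c3; Player I's induced payoffs 3, -1, -9; outcome (T, c5), payoffs (3, 5).
If Column leads: Player I's best replies are c1→B, c2→B, c3→T, c4→M, c5→T; Column's induced payoffs 3, 6, -2, 0, 5; outcome (B, c2), payoffs (7, 6).
Player I gets 3 moving first and 7 moving second, so Player I prefers to move second.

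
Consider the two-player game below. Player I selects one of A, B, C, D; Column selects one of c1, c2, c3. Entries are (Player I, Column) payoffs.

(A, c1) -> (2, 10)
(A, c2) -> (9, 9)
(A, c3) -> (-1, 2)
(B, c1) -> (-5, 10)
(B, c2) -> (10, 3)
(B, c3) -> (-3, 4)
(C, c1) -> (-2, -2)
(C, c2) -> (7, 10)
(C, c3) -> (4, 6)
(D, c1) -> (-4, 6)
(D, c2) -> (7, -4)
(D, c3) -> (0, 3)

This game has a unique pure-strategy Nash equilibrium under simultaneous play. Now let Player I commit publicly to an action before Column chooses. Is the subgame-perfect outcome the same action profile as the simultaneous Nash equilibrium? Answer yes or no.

no

Backward induction with Player I moving first.
- A → Column plays c1 (best of 10, 9, 2); Player I gets 2.
- B → Column plays c1 (best of 10, 3, 4); Player I gets -5.
- C → Column plays c2 (best of -2, 10, 6); Player I gets 7.
- D → Column plays c1 (best of 6, -4, 3); Player I gets -4.
Player I's induced payoffs are 2, -5, 7, -4, so Player I commits to C. Subgame-perfect outcome: (C, c2) with payoffs (7, 10).
Now find the simultaneous Nash equilibrium.
Player I's best replies: c1→A; c2→B; c3→C.
Column's best replies: A→c1; B→c1; C→c2; D→c1.
Only (A, c1) has each player best-responding; Nash payoffs (2, 10).
Sequential outcome (C, c2) differs from the Nash profile (A, c1).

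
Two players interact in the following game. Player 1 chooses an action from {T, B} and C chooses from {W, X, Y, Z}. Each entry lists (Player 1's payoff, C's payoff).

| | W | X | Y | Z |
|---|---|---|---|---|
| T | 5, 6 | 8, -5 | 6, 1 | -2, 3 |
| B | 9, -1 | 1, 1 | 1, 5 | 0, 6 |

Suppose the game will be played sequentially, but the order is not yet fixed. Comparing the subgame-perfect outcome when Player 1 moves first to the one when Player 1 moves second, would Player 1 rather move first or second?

first

If Player 1 leads: C's best replies are T→W, B→Z; Player 1's induced payoffs 5, 0; outcome (T, W), payoffs (5, 6).
If C leads: Player 1's best replies are W→B, X→T, Y→T, Z→B; C's induced payoffs -1, -5, 1, 6; outcome (B, Z), payoffs (0, 6).
Player 1 gets 5 moving first and 0 moving second, so Player 1 prefers to move first.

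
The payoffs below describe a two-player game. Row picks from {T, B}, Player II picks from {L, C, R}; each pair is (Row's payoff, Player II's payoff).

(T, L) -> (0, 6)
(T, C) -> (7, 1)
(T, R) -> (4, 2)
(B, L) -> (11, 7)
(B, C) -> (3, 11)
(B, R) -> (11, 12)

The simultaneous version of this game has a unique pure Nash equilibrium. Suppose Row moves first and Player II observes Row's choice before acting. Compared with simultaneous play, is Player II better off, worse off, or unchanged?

unchanged

Backward induction with Row moving first.
- T: BR = L, leader payoff 0.
- B: BR = R, leader payoff 11.
Row's induced payoffs are 0, 11, so Row commits to B. Subgame-perfect outcome: (B, R) with payoffs (11, 12).
For the simultaneous game, intersect best replies.
Row's best replies: L→B; C→T; R→B.
Player II's best replies: T→L; B→R.
The unique mutual best reply is (B, R), giving (11, 12).
Player II earns 12 sequentially versus 12 at the Nash outcome: unchanged.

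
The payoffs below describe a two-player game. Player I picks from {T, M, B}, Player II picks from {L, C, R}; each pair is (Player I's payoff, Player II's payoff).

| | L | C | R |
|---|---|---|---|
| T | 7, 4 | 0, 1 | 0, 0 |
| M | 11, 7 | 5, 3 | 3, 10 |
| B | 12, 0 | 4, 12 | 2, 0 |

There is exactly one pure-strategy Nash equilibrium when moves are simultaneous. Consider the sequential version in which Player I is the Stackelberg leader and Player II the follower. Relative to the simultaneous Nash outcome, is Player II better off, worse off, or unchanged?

Player II best-responds to each possible Player I move:
- T: Player II compares 4, 1, 0 and picks L; Player I would get 7.
- M: Player II compares 7, 3, 10 and picks R; Player I would get 3.
- B: Player II compares 0, 12, 0 and picks C; Player I would get 4.
Among 7, 3, 4, the best is 7 at T. Subgame-perfect outcome: (T, L) with payoffs (7, 4).
Now find the simultaneous Nash equilibrium.
Player I's best replies: L→B; C→M; R→M.
Player II's best replies: T→L; M→R; B→C.
The unique mutual best reply is (M, R), giving (3, 10).
Player II earns 4 sequentially versus 10 at the Nash outcome: worse off.

worse off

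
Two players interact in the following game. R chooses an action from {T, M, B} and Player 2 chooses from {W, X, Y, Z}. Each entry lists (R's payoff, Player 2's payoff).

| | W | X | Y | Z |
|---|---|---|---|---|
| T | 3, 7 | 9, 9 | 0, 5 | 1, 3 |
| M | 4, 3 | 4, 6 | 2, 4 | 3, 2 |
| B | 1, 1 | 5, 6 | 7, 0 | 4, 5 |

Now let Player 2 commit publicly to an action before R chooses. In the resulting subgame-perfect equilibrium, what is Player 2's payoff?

9

R best-responds to each possible Player 2 move:
- W: BR = M, leader payoff 3.
- X: BR = T, leader payoff 9.
- Y: BR = B, leader payoff 0.
- Z: BR = B, leader payoff 5.
Among 3, 9, 0, 5, the best is 9 at X. Subgame-perfect outcome: (T, X) with payoffs (9, 9).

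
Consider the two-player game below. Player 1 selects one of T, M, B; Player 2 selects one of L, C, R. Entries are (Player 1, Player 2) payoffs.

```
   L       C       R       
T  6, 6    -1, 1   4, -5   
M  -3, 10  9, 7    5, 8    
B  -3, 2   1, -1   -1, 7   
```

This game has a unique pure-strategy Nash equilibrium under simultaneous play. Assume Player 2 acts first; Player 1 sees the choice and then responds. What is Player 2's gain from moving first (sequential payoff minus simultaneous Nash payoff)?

2

Solve by backward induction (Player 2 leads).
- L: BR = T, leader payoff 6.
- C: BR = M, leader payoff 7.
- R: BR = M, leader payoff 8.
Among 6, 7, 8, the best is 8 at R. Subgame-perfect outcome: (M, R) with payoffs (5, 8).
Now find the simultaneous Nash equilibrium.
Player 1's best replies: L→T; C→M; R→M.
Player 2's best replies: T→L; M→L; B→R.
Only (T, L) has each player best-responding; Nash payoffs (6, 6).
Player 2's commitment gain: 8 − 6 = 2.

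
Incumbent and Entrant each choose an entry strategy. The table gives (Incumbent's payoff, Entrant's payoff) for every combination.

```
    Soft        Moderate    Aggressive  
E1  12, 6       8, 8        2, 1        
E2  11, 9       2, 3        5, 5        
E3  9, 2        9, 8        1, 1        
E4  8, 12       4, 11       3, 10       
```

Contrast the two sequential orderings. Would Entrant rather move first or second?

second

If Incumbent leads: Entrant's best replies are E1→Moderate, E2→Soft, E3→Moderate, E4→Soft; Incumbent's induced payoffs 8, 11, 9, 8; outcome (E2, Soft), payoffs (11, 9).
If Entrant leads: Incumbent's best replies are Soft→E1, Moderate→E3, Aggressive→E2; Entrant's induced payoffs 6, 8, 5; outcome (E3, Moderate), payoffs (9, 8).
Entrant gets 8 moving first and 9 moving second, so Entrant prefers to move second.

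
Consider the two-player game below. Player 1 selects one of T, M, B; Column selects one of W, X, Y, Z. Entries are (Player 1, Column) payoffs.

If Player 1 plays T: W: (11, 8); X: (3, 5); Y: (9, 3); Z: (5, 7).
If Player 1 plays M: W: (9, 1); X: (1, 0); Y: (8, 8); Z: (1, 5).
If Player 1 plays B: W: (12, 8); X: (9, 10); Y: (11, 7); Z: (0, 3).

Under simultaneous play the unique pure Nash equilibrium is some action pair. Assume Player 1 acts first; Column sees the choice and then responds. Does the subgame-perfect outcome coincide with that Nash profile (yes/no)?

Column best-responds to each possible Player 1 move:
- T → Column plays W (best of 8, 5, 3, 7); Player 1 gets 11.
- M → Column plays Y (best of 1, 0, 8, 5); Player 1 gets 8.
- B → Column plays X (best of 8, 10, 7, 3); Player 1 gets 9.
Maximizing over 11, 8, 9, Player 1 chooses T. Subgame-perfect outcome: (T, W) with payoffs (11, 8).
For the simultaneous game, intersect best replies.
Player 1's best replies: W→B; X→B; Y→B; Z→T.
Column's best replies: T→W; M→Y; B→X.
The unique mutual best reply is (B, X), giving (9, 10).
Sequential outcome (T, W) differs from the Nash profile (B, X).

no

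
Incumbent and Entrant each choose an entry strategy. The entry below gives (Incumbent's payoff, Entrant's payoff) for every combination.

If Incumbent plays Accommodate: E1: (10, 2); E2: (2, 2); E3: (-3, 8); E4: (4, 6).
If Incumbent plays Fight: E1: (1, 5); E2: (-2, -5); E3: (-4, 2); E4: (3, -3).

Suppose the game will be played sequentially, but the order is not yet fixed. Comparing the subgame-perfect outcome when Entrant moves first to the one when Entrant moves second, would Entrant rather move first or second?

If Incumbent leads: Entrant's best replies are Accommodate→E3, Fight→E1; Incumbent's induced payoffs -3, 1; outcome (Fight, E1), payoffs (1, 5).
If Entrant leads: Incumbent's best replies are E1→Accommodate, E2→Accommodate, E3→Accommodate, E4→Accommodate; Entrant's induced payoffs 2, 2, 8, 6; outcome (Accommodate, E3), payoffs (-3, 8).
Entrant gets 8 moving first and 5 moving second, so Entrant prefers to move first.

first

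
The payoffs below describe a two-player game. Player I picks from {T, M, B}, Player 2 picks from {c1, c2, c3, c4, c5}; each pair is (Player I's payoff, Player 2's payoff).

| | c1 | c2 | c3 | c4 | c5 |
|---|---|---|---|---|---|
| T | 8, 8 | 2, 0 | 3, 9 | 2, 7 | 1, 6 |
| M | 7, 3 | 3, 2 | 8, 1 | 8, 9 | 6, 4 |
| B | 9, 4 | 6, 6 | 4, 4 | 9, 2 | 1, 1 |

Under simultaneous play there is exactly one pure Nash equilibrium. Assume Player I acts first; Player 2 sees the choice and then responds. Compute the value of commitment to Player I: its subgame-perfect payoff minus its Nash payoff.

Player 2 best-responds to each possible Player I move:
- T: BR = c3, leader payoff 3.
- M: BR = c4, leader payoff 8.
- B: BR = c2, leader payoff 6.
Among 3, 8, 6, the best is 8 at M. Subgame-perfect outcome: (M, c4) with payoffs (8, 9).
Under simultaneous play:
Player I's best replies: c1→B; c2→B; c3→M; c4→B; c5→M.
Player 2's best replies: T→c3; M→c4; B→c2.
The unique mutual best reply is (B, c2), giving (6, 6).
Player I's commitment gain: 8 − 6 = 2.

2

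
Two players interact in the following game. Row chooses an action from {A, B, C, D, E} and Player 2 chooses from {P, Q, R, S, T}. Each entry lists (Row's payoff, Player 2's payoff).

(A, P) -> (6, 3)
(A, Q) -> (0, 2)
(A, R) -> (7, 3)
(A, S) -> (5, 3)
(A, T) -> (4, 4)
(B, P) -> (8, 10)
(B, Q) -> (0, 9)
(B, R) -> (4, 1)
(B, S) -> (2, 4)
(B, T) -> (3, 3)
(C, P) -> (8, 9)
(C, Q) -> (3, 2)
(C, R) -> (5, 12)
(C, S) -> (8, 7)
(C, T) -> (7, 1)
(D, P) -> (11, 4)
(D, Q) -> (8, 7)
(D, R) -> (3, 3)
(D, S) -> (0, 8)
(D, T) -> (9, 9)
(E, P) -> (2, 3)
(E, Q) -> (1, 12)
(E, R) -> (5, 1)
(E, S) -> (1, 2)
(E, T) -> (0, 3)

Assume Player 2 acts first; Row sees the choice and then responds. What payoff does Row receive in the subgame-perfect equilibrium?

9

Row best-responds to each possible Player 2 move:
- P → Row plays D (best of 6, 8, 8, 11, 2); Player 2 gets 4.
- Q → Row plays D (best of 0, 0, 3, 8, 1); Player 2 gets 7.
- R → Row plays A (best of 7, 4, 5, 3, 5); Player 2 gets 3.
- S → Row plays C (best of 5, 2, 8, 0, 1); Player 2 gets 7.
- T → Row plays D (best of 4, 3, 7, 9, 0); Player 2 gets 9.
Maximizing over 4, 7, 3, 7, 9, Player 2 chooses T. Subgame-perfect outcome: (D, T) with payoffs (9, 9).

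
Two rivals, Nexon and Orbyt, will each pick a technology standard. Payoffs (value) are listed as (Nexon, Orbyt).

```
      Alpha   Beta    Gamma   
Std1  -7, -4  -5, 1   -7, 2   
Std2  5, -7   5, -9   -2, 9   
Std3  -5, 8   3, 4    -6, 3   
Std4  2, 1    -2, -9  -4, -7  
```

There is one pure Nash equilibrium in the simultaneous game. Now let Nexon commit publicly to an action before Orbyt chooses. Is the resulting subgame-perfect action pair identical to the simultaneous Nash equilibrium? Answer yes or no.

Backward induction with Nexon moving first.
- Std1 → Orbyt plays Gamma (best of -4, 1, 2); Nexon gets -7.
- Std2 → Orbyt plays Gamma (best of -7, -9, 9); Nexon gets -2.
- Std3 → Orbyt plays Alpha (best of 8, 4, 3); Nexon gets -5.
- Std4 → Orbyt plays Alpha (best of 1, -9, -7); Nexon gets 2.
Nexon's induced payoffs are -7, -2, -5, 2, so Nexon commits to Std4. Subgame-perfect outcome: (Std4, Alpha) with payoffs (2, 1).
Now find the simultaneous Nash equilibrium.
Nexon's best replies: Alpha→Std2; Beta→Std2; Gamma→Std2.
Orbyt's best replies: Std1→Gamma; Std2→Gamma; Std3→Alpha; Std4→Alpha.
The unique mutual best reply is (Std2, Gamma), giving (-2, 9).
Sequential outcome (Std4, Alpha) differs from the Nash profile (Std2, Gamma).

no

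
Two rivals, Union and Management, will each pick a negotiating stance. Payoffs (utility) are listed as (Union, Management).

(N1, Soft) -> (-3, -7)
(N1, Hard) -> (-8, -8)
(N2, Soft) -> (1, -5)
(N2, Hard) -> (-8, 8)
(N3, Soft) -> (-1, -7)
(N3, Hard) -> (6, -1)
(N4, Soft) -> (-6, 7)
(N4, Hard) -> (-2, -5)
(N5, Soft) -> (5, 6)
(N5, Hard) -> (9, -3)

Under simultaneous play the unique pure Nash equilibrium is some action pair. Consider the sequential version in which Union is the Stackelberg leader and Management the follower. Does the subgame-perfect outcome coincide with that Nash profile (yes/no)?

Work backward from Management's decision.
- N1: Management compares -7, -8 and picks Soft; Union would get -3.
- N2: Management compares -5, 8 and picks Hard; Union would get -8.
- N3: Management compares -7, -1 and picks Hard; Union would get 6.
- N4: Management compares 7, -5 and picks Soft; Union would get -6.
- N5: Management compares 6, -3 and picks Soft; Union would get 5.
Maximizing over -3, -8, 6, -6, 5, Union chooses N3. Subgame-perfect outcome: (N3, Hard) with payoffs (6, -1).
Now find the simultaneous Nash equilibrium.
Union's best replies: Soft→N5; Hard→N5.
Management's best replies: N1→Soft; N2→Hard; N3→Hard; N4→Soft; N5→Soft.
Only (N5, Soft) has each player best-responding; Nash payoffs (5, 6).
Sequential outcome (N3, Hard) differs from the Nash profile (N5, Soft).

no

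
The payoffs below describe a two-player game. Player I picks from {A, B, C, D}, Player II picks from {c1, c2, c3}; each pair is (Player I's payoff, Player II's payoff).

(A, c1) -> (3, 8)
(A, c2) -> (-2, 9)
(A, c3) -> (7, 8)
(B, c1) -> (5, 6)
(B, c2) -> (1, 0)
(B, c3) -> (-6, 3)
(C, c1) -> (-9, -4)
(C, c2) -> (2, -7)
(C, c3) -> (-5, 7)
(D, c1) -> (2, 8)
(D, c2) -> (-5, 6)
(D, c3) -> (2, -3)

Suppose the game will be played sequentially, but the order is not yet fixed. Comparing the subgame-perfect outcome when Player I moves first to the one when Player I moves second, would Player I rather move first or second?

second

If Player I leads: Player II's best replies are A→c2, B→c1, C→c3, D→c1; Player I's induced payoffs -2, 5, -5, 2; outcome (B, c1), payoffs (5, 6).
If Player II leads: Player I's best replies are c1→B, c2→C, c3→A; Player II's induced payoffs 6, -7, 8; outcome (A, c3), payoffs (7, 8).
Player I gets 5 moving first and 7 moving second, so Player I prefers to move second.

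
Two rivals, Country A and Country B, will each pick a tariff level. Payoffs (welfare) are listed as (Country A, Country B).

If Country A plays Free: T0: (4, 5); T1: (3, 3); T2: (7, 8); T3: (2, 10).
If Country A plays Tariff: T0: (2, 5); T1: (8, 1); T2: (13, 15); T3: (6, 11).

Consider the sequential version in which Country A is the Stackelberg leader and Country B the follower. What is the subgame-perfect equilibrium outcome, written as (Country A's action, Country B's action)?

(Tariff, T2)

Country B best-responds to each possible Country A move:
- Free: BR = T3, leader payoff 2.
- Tariff: BR = T2, leader payoff 13.
Among 2, 13, the best is 13 at Tariff. Subgame-perfect outcome: (Tariff, T2) with payoffs (13, 15).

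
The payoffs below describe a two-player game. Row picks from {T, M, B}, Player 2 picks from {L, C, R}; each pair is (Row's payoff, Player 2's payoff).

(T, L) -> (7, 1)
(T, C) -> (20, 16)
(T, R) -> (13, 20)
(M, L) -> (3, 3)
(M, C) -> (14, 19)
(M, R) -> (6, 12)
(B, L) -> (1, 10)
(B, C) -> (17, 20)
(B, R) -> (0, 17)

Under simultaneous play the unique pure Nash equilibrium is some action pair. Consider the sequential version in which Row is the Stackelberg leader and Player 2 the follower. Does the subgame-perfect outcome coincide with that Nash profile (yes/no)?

no

Solve by backward induction (Row leads).
- T: Player 2 compares 1, 16, 20 and picks R; Row would get 13.
- M: Player 2 compares 3, 19, 12 and picks C; Row would get 14.
- B: Player 2 compares 10, 20, 17 and picks C; Row would get 17.
Row's induced payoffs are 13, 14, 17, so Row commits to B. Subgame-perfect outcome: (B, C) with payoffs (17, 20).
Under simultaneous play:
Row's best replies: L→T; C→T; R→T.
Player 2's best replies: T→R; M→C; B→C.
The unique mutual best reply is (T, R), giving (13, 20).
Sequential outcome (B, C) differs from the Nash profile (T, R).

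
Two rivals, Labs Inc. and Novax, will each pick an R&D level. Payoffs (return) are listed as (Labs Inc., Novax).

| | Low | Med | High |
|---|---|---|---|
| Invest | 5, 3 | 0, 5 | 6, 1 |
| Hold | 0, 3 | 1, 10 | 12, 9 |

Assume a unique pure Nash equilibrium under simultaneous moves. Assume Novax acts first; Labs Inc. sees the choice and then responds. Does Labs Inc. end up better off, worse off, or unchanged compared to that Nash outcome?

Work backward from Labs Inc.'s decision.
- Low: BR = Invest, leader payoff 3.
- Med: BR = Hold, leader payoff 10.
- High: BR = Hold, leader payoff 9.
Among 3, 10, 9, the best is 10 at Med. Subgame-perfect outcome: (Hold, Med) with payoffs (1, 10).
Now find the simultaneous Nash equilibrium.
Labs Inc.'s best replies: Low→Invest; Med→Hold; High→Hold.
Novax's best replies: Invest→Med; Hold→Med.
Only (Hold, Med) has each player best-responding; Nash payoffs (1, 10).
Labs Inc. earns 1 sequentially versus 1 at the Nash outcome: unchanged.

unchanged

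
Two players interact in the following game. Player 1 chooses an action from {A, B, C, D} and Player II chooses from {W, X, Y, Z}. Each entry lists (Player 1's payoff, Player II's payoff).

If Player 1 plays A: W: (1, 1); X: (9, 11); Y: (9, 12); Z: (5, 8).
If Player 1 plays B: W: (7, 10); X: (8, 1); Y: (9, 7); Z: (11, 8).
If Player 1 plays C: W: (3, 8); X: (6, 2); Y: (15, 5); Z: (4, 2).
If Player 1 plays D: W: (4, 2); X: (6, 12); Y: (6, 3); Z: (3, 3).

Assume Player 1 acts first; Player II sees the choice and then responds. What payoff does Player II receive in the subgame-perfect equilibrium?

Backward induction with Player 1 moving first.
- A: Player II compares 1, 11, 12, 8 and picks Y; Player 1 would get 9.
- B: Player II compares 10, 1, 7, 8 and picks W; Player 1 would get 7.
- C: Player II compares 8, 2, 5, 2 and picks W; Player 1 would get 3.
- D: Player II compares 2, 12, 3, 3 and picks X; Player 1 would get 6.
Player 1's induced payoffs are 9, 7, 3, 6, so Player 1 commits to A. Subgame-perfect outcome: (A, Y) with payoffs (9, 12).

12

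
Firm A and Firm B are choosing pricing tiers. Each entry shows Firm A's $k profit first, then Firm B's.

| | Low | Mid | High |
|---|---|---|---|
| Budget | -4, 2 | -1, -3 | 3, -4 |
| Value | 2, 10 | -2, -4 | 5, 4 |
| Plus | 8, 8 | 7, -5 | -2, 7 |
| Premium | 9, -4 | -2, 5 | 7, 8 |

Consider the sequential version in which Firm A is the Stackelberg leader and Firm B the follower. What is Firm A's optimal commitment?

Firm B best-responds to each possible Firm A move:
- Budget → Firm B plays Low (best of 2, -3, -4); Firm A gets -4.
- Value → Firm B plays Low (best of 10, -4, 4); Firm A gets 2.
- Plus → Firm B plays Low (best of 8, -5, 7); Firm A gets 8.
- Premium → Firm B plays High (best of -4, 5, 8); Firm A gets 7.
Maximizing over -4, 2, 8, 7, Firm A chooses Plus. Subgame-perfect outcome: (Plus, Low) with payoffs (8, 8).

Plus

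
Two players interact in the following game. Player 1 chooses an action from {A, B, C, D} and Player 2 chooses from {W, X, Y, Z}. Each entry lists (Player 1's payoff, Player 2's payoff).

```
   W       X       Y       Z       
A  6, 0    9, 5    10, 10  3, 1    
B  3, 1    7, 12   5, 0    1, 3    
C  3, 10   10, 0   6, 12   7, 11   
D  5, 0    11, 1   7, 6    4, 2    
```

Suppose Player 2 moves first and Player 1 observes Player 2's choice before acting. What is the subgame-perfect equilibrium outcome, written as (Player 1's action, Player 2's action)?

(C, Z)

Backward induction with Player 2 moving first.
- W → Player 1 plays A (best of 6, 3, 3, 5); Player 2 gets 0.
- X → Player 1 plays D (best of 9, 7, 10, 11); Player 2 gets 1.
- Y → Player 1 plays A (best of 10, 5, 6, 7); Player 2 gets 10.
- Z → Player 1 plays C (best of 3, 1, 7, 4); Player 2 gets 11.
Among 0, 1, 10, 11, the best is 11 at Z. Subgame-perfect outcome: (C, Z) with payoffs (7, 11).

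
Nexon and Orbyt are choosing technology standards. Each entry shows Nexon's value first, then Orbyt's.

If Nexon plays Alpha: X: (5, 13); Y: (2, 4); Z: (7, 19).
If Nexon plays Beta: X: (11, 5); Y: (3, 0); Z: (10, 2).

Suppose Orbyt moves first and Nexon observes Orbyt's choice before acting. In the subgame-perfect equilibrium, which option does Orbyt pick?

Nexon best-responds to each possible Orbyt move:
- X: BR = Beta, leader payoff 5.
- Y: BR = Beta, leader payoff 0.
- Z: BR = Beta, leader payoff 2.
Orbyt's induced payoffs are 5, 0, 2, so Orbyt commits to X. Subgame-perfect outcome: (Beta, X) with payoffs (11, 5).

X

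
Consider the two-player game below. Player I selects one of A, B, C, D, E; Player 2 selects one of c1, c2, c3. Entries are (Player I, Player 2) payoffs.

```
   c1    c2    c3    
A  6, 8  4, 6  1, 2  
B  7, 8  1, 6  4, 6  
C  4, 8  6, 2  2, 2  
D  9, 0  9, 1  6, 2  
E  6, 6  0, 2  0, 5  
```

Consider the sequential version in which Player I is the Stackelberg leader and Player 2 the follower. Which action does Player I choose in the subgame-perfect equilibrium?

B

Backward induction with Player I moving first.
- A: Player 2 compares 8, 6, 2 and picks c1; Player I would get 6.
- B: Player 2 compares 8, 6, 6 and picks c1; Player I would get 7.
- C: Player 2 compares 8, 2, 2 and picks c1; Player I would get 4.
- D: Player 2 compares 0, 1, 2 and picks c3; Player I would get 6.
- E: Player 2 compares 6, 2, 5 and picks c1; Player I would get 6.
Among 6, 7, 4, 6, 6, the best is 7 at B. Subgame-perfect outcome: (B, c1) with payoffs (7, 8).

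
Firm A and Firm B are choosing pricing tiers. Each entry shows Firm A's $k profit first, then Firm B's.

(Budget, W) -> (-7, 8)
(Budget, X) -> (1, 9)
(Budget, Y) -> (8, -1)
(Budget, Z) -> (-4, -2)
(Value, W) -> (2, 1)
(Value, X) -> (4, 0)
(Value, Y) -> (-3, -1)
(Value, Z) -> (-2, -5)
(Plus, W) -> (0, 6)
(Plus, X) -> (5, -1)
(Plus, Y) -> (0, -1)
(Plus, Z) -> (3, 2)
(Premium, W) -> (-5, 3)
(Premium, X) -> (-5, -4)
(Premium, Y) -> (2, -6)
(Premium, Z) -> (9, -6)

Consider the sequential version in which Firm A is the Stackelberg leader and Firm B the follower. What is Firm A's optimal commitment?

Value

Work backward from Firm B's decision.
- Budget: BR = X, leader payoff 1.
- Value: BR = W, leader payoff 2.
- Plus: BR = W, leader payoff 0.
- Premium: BR = W, leader payoff -5.
Firm A's induced payoffs are 1, 2, 0, -5, so Firm A commits to Value. Subgame-perfect outcome: (Value, W) with payoffs (2, 1).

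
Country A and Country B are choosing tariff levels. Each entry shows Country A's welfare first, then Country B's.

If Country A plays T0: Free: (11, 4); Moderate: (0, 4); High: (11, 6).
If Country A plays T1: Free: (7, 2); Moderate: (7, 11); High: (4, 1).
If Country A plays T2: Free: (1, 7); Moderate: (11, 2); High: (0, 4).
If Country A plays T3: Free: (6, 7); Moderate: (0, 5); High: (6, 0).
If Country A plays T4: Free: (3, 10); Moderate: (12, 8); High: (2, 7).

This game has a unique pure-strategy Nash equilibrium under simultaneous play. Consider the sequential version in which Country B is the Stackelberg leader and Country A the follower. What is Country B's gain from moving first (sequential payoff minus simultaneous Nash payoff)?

2

Work backward from Country A's decision.
- Free → Country A plays T0 (best of 11, 7, 1, 6, 3); Country B gets 4.
- Moderate → Country A plays T4 (best of 0, 7, 11, 0, 12); Country B gets 8.
- High → Country A plays T0 (best of 11, 4, 0, 6, 2); Country B gets 6.
Among 4, 8, 6, the best is 8 at Moderate. Subgame-perfect outcome: (T4, Moderate) with payoffs (12, 8).
Under simultaneous play:
Country A's best replies: Free→T0; Moderate→T4; High→T0.
Country B's best replies: T0→High; T1→Moderate; T2→Free; T3→Free; T4→Free.
Only (T0, High) has each player best-responding; Nash payoffs (11, 6).
Country B's commitment gain: 8 − 6 = 2.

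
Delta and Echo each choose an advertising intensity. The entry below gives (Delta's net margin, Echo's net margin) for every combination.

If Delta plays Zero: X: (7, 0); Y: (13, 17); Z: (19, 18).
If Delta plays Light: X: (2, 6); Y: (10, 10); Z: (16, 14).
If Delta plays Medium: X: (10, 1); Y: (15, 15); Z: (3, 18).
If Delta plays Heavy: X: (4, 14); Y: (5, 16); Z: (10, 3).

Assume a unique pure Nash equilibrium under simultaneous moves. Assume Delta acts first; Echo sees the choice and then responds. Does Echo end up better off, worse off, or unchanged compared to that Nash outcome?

Solve by backward induction (Delta leads).
- Zero: Echo compares 0, 17, 18 and picks Z; Delta would get 19.
- Light: Echo compares 6, 10, 14 and picks Z; Delta would get 16.
- Medium: Echo compares 1, 15, 18 and picks Z; Delta would get 3.
- Heavy: Echo compares 14, 16, 3 and picks Y; Delta would get 5.
Among 19, 16, 3, 5, the best is 19 at Zero. Subgame-perfect outcome: (Zero, Z) with payoffs (19, 18).
Now find the simultaneous Nash equilibrium.
Delta's best replies: X→Medium; Y→Medium; Z→Zero.
Echo's best replies: Zero→Z; Light→Z; Medium→Z; Heavy→Y.
Only (Zero, Z) has each player best-responding; Nash payoffs (19, 18).
Echo earns 18 sequentially versus 18 at the Nash outcome: unchanged.

unchanged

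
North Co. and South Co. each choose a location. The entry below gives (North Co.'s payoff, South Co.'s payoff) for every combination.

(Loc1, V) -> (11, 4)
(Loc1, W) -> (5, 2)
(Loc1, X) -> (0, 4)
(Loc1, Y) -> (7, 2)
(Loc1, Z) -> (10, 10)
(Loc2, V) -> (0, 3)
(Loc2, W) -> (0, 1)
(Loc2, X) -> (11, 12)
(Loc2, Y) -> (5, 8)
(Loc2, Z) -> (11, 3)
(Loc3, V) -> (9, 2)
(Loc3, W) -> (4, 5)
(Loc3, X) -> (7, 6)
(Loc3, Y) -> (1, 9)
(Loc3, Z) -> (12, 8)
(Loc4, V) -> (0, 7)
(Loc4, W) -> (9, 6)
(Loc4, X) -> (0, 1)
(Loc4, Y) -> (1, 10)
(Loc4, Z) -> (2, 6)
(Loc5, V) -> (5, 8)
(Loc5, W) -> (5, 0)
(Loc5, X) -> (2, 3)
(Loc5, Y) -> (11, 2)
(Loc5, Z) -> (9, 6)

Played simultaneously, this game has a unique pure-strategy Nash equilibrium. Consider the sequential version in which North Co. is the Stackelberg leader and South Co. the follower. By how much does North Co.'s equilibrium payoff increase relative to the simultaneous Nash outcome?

0

Backward induction with North Co. moving first.
- Loc1: BR = Z, leader payoff 10.
- Loc2: BR = X, leader payoff 11.
- Loc3: BR = Y, leader payoff 1.
- Loc4: BR = Y, leader payoff 1.
- Loc5: BR = V, leader payoff 5.
Among 10, 11, 1, 1, 5, the best is 11 at Loc2. Subgame-perfect outcome: (Loc2, X) with payoffs (11, 12).
For the simultaneous game, intersect best replies.
North Co.'s best replies: V→Loc1; W→Loc4; X→Loc2; Y→Loc5; Z→Loc3.
South Co.'s best replies: Loc1→Z; Loc2→X; Loc3→Y; Loc4→Y; Loc5→V.
The unique mutual best reply is (Loc2, X), giving (11, 12).
North Co.'s commitment gain: 11 − 11 = 0.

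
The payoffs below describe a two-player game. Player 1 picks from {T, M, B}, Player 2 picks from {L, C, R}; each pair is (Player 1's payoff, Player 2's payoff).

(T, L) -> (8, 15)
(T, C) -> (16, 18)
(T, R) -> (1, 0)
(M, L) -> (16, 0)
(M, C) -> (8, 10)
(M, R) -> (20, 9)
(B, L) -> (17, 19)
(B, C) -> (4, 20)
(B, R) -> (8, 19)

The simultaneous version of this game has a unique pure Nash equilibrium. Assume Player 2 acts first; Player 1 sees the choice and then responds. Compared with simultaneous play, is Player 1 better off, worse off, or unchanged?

Backward induction with Player 2 moving first.
- L: Player 1 compares 8, 16, 17 and picks B; Player 2 would get 19.
- C: Player 1 compares 16, 8, 4 and picks T; Player 2 would get 18.
- R: Player 1 compares 1, 20, 8 and picks M; Player 2 would get 9.
Among 19, 18, 9, the best is 19 at L. Subgame-perfect outcome: (B, L) with payoffs (17, 19).
For the simultaneous game, intersect best replies.
Player 1's best replies: L→B; C→T; R→M.
Player 2's best replies: T→C; M→C; B→C.
Only (T, C) has each player best-responding; Nash payoffs (16, 18).
Player 1 earns 17 sequentially versus 16 at the Nash outcome: better off.

better off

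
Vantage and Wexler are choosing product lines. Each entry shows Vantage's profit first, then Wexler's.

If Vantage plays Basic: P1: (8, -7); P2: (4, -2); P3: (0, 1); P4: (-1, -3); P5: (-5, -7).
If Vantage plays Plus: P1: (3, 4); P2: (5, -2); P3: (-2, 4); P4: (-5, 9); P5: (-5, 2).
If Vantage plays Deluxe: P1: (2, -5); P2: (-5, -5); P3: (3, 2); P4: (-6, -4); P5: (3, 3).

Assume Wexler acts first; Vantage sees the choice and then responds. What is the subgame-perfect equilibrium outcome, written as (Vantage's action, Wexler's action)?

(Deluxe, P5)

Backward induction with Wexler moving first.
- P1: Vantage compares 8, 3, 2 and picks Basic; Wexler would get -7.
- P2: Vantage compares 4, 5, -5 and picks Plus; Wexler would get -2.
- P3: Vantage compares 0, -2, 3 and picks Deluxe; Wexler would get 2.
- P4: Vantage compares -1, -5, -6 and picks Basic; Wexler would get -3.
- P5: Vantage compares -5, -5, 3 and picks Deluxe; Wexler would get 3.
Among -7, -2, 2, -3, 3, the best is 3 at P5. Subgame-perfect outcome: (Deluxe, P5) with payoffs (3, 3).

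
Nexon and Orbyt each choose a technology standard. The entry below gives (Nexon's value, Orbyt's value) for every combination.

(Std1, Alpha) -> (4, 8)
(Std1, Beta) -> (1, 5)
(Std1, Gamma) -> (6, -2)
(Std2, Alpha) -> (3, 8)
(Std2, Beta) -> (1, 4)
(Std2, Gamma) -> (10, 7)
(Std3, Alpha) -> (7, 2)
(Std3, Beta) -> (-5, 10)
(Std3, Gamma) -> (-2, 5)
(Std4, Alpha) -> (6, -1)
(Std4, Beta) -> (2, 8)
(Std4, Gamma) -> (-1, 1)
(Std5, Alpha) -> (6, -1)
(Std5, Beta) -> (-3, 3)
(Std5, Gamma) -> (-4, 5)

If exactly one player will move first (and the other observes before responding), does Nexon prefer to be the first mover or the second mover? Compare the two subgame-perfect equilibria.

If Nexon leads: Orbyt's best replies are Std1→Alpha, Std2→Alpha, Std3→Beta, Std4→Beta, Std5→Gamma; Nexon's induced payoffs 4, 3, -5, 2, -4; outcome (Std1, Alpha), payoffs (4, 8).
If Orbyt leads: Nexon's best replies are Alpha→Std3, Beta→Std4, Gamma→Std2; Orbyt's induced payoffs 2, 8, 7; outcome (Std4, Beta), payoffs (2, 8).
Nexon gets 4 moving first and 2 moving second, so Nexon prefers to move first.

first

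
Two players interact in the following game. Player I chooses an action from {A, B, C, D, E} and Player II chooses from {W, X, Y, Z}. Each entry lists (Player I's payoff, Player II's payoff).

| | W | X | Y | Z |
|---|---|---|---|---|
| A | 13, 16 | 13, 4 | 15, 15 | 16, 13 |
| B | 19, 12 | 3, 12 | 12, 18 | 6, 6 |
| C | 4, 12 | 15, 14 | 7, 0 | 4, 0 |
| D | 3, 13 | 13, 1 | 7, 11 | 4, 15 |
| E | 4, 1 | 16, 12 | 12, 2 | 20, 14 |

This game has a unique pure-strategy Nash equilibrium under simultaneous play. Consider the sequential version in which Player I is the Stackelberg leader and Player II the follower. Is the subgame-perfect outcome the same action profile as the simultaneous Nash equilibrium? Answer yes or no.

yes

Backward induction with Player I moving first.
- A → Player II plays W (best of 16, 4, 15, 13); Player I gets 13.
- B → Player II plays Y (best of 12, 12, 18, 6); Player I gets 12.
- C → Player II plays X (best of 12, 14, 0, 0); Player I gets 15.
- D → Player II plays Z (best of 13, 1, 11, 15); Player I gets 4.
- E → Player II plays Z (best of 1, 12, 2, 14); Player I gets 20.
Among 13, 12, 15, 4, 20, the best is 20 at E. Subgame-perfect outcome: (E, Z) with payoffs (20, 14).
For the simultaneous game, intersect best replies.
Player I's best replies: W→B; X→E; Y→A; Z→E.
Player II's best replies: A→W; B→Y; C→X; D→Z; E→Z.
The unique mutual best reply is (E, Z), giving (20, 14).
Sequential outcome (E, Z) coincides with the Nash profile (E, Z).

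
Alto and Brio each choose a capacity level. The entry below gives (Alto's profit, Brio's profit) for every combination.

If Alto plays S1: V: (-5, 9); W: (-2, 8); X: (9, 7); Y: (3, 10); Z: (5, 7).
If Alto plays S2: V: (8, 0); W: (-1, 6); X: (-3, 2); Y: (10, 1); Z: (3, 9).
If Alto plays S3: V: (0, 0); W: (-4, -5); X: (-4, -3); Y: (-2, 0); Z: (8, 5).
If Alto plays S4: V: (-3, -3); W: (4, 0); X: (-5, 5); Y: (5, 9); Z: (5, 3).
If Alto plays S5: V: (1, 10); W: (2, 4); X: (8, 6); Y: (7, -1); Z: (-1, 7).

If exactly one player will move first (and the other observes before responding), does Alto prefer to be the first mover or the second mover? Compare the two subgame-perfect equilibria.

If Alto leads: Brio's best replies are S1→Y, S2→Z, S3→Z, S4→Y, S5→V; Alto's induced payoffs 3, 3, 8, 5, 1; outcome (S3, Z), payoffs (8, 5).
If Brio leads: Alto's best replies are V→S2, W→S4, X→S1, Y→S2, Z→S3; Brio's induced payoffs 0, 0, 7, 1, 5; outcome (S1, X), payoffs (9, 7).
Alto gets 8 moving first and 9 moving second, so Alto prefers to move second.

second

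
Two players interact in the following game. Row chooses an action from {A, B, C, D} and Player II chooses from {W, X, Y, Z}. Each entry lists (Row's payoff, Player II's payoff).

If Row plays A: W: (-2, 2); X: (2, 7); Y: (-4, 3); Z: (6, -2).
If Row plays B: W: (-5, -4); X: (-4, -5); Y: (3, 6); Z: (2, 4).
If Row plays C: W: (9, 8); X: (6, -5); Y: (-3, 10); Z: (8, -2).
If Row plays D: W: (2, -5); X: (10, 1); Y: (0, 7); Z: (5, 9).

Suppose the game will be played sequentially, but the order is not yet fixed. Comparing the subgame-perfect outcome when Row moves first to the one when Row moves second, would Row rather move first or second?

If Row leads: Player II's best replies are A→X, B→Y, C→Y, D→Z; Row's induced payoffs 2, 3, -3, 5; outcome (D, Z), payoffs (5, 9).
If Player II leads: Row's best replies are W→C, X→D, Y→B, Z→C; Player II's induced payoffs 8, 1, 6, -2; outcome (C, W), payoffs (9, 8).
Row gets 5 moving first and 9 moving second, so Row prefers to move second.

second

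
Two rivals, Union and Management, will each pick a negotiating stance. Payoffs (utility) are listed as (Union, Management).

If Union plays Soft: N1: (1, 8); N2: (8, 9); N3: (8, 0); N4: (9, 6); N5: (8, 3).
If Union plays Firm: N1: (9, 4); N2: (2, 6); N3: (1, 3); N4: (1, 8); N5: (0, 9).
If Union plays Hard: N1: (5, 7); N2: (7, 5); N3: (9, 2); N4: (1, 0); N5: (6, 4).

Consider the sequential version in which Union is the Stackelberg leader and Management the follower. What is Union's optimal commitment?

Solve by backward induction (Union leads).
- Soft: Management compares 8, 9, 0, 6, 3 and picks N2; Union would get 8.
- Firm: Management compares 4, 6, 3, 8, 9 and picks N5; Union would get 0.
- Hard: Management compares 7, 5, 2, 0, 4 and picks N1; Union would get 5.
Among 8, 0, 5, the best is 8 at Soft. Subgame-perfect outcome: (Soft, N2) with payoffs (8, 9).

Soft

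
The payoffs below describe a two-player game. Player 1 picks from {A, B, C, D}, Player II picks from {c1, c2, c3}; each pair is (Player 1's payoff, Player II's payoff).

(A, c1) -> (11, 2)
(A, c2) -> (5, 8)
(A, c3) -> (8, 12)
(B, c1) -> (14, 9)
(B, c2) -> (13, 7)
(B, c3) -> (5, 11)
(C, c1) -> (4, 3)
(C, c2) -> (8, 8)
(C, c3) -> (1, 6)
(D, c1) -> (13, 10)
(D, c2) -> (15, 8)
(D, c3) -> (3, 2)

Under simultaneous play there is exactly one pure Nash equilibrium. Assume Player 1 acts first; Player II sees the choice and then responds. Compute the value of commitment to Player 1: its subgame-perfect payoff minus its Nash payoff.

Work backward from Player II's decision.
- A → Player II plays c3 (best of 2, 8, 12); Player 1 gets 8.
- B → Player II plays c3 (best of 9, 7, 11); Player 1 gets 5.
- C → Player II plays c2 (best of 3, 8, 6); Player 1 gets 8.
- D → Player II plays c1 (best of 10, 8, 2); Player 1 gets 13.
Among 8, 5, 8, 13, the best is 13 at D. Subgame-perfect outcome: (D, c1) with payoffs (13, 10).
For the simultaneous game, intersect best replies.
Player 1's best replies: c1→B; c2→D; c3→A.
Player II's best replies: A→c3; B→c3; C→c2; D→c1.
Only (A, c3) has each player best-responding; Nash payoffs (8, 12).
Player 1's commitment gain: 13 − 8 = 5.

5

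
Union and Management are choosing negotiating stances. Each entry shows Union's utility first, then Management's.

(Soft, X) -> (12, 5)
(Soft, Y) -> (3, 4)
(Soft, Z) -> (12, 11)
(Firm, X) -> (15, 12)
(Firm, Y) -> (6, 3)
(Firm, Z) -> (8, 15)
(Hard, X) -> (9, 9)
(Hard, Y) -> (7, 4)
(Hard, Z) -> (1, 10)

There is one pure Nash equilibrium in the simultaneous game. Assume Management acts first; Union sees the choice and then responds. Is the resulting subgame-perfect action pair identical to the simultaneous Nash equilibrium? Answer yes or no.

Union best-responds to each possible Management move:
- X → Union plays Firm (best of 12, 15, 9); Management gets 12.
- Y → Union plays Hard (best of 3, 6, 7); Management gets 4.
- Z → Union plays Soft (best of 12, 8, 1); Management gets 11.
Among 12, 4, 11, the best is 12 at X. Subgame-perfect outcome: (Firm, X) with payoffs (15, 12).
For the simultaneous game, intersect best replies.
Union's best replies: X→Firm; Y→Hard; Z→Soft.
Management's best replies: Soft→Z; Firm→Z; Hard→Z.
Only (Soft, Z) has each player best-responding; Nash payoffs (12, 11).
Sequential outcome (Firm, X) differs from the Nash profile (Soft, Z).

no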